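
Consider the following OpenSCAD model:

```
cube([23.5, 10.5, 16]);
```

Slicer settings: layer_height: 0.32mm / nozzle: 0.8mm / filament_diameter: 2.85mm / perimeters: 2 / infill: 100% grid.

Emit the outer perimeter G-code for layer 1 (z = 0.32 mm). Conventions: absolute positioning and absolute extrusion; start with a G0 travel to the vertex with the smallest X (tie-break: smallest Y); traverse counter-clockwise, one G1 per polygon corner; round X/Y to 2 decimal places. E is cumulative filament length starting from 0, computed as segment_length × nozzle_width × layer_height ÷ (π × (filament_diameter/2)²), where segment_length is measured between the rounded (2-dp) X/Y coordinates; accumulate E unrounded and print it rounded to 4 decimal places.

At z = 0.32 mm: the 23.5×10.5 cube contributes its full rectangle. The outline is a single polygon with 4 vertices. Extrusion per mm of travel: 0.8 × 0.32 / (π × 1.425²) = 0.040129. Accumulating E over each segment gives final E = 2.7288.

G0 X0.00 Y0.00 Z0.32
G1 X23.50 Y0.00 E0.9430
G1 X23.50 Y10.50 E1.3644
G1 X0.00 Y10.50 E2.3074
G1 X0.00 Y0.00 E2.7288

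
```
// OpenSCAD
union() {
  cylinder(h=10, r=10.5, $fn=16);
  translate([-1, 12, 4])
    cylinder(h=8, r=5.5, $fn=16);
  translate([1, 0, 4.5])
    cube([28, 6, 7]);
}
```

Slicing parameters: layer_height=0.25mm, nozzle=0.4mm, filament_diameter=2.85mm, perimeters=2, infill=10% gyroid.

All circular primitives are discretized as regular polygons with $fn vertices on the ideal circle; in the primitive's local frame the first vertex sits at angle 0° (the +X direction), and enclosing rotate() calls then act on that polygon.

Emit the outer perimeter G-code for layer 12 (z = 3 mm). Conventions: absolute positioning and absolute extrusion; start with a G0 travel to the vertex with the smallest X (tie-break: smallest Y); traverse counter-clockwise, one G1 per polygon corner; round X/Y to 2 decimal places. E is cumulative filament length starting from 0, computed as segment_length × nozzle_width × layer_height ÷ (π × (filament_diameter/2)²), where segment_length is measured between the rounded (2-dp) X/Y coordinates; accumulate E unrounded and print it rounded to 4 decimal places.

At z = 3 mm: the r=10.5 cylinder gives a regular 16-gon of circumradius 10.5 (constant along its height); the cylinder at (-1, 12) is not intersected at this z (z outside [4, 12]); the cube at (1, 0) does not reach this height (z outside [4.5, 11.5]); Combining (union): only the r=10.5 cylinder is present, so the union is just that shape — 1 connected region. The outline is a single polygon with 16 vertices. Extrusion per mm of travel: 0.4 × 0.25 / (π × 1.425²) = 0.015675. Accumulating E over each segment gives final E = 1.0274.

G0 X-10.50 Y0.00 Z3.00
G1 X-9.70 Y-4.02 E0.0643
G1 X-7.42 Y-7.42 E0.1284
G1 X-4.02 Y-9.70 E0.1926
G1 X0.00 Y-10.50 E0.2568
G1 X4.02 Y-9.70 E0.3211
G1 X7.42 Y-7.42 E0.3853
G1 X9.70 Y-4.02 E0.4494
G1 X10.50 Y0.00 E0.5137
G1 X9.70 Y4.02 E0.5779
G1 X7.42 Y7.42 E0.6421
G1 X4.02 Y9.70 E0.7063
G1 X0.00 Y10.50 E0.7705
G1 X-4.02 Y9.70 E0.8348
G1 X-7.42 Y7.42 E0.8990
G1 X-9.70 Y4.02 E0.9631
G1 X-10.50 Y0.00 E1.0274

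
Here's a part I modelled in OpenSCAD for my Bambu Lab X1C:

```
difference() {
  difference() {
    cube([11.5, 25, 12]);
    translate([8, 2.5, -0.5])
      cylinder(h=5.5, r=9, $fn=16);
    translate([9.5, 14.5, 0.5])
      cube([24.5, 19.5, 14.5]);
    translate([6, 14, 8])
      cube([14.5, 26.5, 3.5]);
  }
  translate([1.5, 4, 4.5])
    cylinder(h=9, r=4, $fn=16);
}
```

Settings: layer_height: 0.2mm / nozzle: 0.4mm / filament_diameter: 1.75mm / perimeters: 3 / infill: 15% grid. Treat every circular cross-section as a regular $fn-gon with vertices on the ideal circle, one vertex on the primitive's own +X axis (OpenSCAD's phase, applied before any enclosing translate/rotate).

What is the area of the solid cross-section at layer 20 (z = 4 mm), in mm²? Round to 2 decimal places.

147.81 mm²

At z = 4 mm: the cube is present — its section is the full 11.5×25 rectangle (area 287.50 mm²); the cylinder at (8, 2.5): section is a regular 16-gon, circumradius r=9 (area = (16/2)·9.000²·sin(360°/16) = 247.98 mm²); the cube at (9.5, 14.5) is present — its section is the full 24.5×19.5 rectangle (area 477.75 mm²); the cube at (6, 14) is absent (z outside [8, 11.5]); Subtracting the remaining from the first: starting from the 11.5×25 cube (287.50 mm²), the r=9 cylinder at (8, 2.5) partially overlaps it — only the 118.69 mm² overlap (of its 247.98 mm²) is removed, clipping the outline; the 24.5×19.5 cube at (9.5, 14.5) partially overlaps it — only the 21.00 mm² overlap (of its 477.75 mm²) is removed, clipping the outline — area = 147.81 mm²; the cylinder at (1.5, 4) is absent (z outside [4.5, 13.5]); Taking the first minus the rest: none of the subtracted shapes is present at this height, so that combined region is unchanged — area = 147.81 mm². Overall, the cross-section is a single solid region. Net area = 147.81 mm².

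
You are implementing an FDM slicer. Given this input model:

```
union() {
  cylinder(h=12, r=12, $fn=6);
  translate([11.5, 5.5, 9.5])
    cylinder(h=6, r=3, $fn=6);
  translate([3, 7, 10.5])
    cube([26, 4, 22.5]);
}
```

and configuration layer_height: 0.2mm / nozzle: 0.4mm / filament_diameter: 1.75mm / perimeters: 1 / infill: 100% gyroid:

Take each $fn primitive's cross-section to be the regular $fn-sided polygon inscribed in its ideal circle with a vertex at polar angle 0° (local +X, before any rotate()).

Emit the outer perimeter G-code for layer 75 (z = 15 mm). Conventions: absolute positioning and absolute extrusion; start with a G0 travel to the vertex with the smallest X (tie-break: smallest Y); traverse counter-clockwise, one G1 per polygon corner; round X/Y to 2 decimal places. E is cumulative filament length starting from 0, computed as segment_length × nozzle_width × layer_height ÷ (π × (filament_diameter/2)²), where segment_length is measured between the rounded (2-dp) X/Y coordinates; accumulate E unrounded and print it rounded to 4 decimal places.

At z = 15 mm: the cylinder is not intersected at this z (z outside [0, 12]); the r=3 cylinder at (11.5, 5.5) contributes a regular 6-gon of circumradius 3; the cube at (3, 7) is present — its section is the full 26×4 rectangle; Combining (union): the regions partially overlap (shared area 3.99 mm²), so overlapping operands fuse into one piece — 1 connected region. The outline is a single polygon with 10 vertices. Extrusion per mm of travel: 0.4 × 0.2 / (π × 0.875²) = 0.033260. Accumulating E over each segment gives final E = 2.2687.

G0 X3.00 Y7.00 Z15.00
G1 X9.37 Y7.00 E0.2119
G1 X8.50 Y5.50 E0.2695
G1 X10.00 Y2.90 E0.3694
G1 X13.00 Y2.90 E0.4692
G1 X14.50 Y5.50 E0.5690
G1 X13.63 Y7.00 E0.6267
G1 X29.00 Y7.00 E1.1379
G1 X29.00 Y11.00 E1.2709
G1 X3.00 Y11.00 E2.1357
G1 X3.00 Y7.00 E2.2687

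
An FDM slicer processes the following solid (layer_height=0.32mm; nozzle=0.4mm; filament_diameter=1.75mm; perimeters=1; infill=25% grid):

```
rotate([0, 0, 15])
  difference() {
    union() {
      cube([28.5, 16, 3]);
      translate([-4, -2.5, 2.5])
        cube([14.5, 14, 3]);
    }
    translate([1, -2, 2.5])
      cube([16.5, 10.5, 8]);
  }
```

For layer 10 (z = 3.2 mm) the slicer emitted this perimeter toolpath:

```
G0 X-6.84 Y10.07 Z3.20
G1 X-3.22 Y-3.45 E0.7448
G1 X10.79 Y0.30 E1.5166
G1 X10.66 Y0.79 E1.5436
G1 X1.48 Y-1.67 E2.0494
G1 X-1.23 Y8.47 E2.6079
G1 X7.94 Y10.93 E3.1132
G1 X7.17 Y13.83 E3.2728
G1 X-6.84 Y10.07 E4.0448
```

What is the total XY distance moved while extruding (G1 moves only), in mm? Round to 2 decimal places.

76.01 mm

Sum the Euclidean lengths of each G1 segment: total = 76.01 mm.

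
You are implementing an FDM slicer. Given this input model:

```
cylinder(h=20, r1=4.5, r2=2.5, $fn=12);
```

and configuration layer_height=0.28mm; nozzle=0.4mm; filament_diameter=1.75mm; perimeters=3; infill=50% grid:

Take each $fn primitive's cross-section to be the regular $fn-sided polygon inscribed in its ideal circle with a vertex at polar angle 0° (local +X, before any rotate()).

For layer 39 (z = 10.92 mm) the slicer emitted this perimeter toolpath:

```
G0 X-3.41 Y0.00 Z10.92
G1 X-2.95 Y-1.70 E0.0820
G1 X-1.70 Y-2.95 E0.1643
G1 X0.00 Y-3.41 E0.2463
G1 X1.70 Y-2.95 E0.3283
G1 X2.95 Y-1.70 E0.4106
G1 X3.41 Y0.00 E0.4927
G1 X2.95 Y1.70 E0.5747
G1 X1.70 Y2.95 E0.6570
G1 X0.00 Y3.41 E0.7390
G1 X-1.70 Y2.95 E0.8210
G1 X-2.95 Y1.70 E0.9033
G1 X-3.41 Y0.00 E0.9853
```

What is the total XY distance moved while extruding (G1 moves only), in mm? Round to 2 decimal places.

21.16 mm

Sum the Euclidean lengths of each G1 segment: total = 21.16 mm.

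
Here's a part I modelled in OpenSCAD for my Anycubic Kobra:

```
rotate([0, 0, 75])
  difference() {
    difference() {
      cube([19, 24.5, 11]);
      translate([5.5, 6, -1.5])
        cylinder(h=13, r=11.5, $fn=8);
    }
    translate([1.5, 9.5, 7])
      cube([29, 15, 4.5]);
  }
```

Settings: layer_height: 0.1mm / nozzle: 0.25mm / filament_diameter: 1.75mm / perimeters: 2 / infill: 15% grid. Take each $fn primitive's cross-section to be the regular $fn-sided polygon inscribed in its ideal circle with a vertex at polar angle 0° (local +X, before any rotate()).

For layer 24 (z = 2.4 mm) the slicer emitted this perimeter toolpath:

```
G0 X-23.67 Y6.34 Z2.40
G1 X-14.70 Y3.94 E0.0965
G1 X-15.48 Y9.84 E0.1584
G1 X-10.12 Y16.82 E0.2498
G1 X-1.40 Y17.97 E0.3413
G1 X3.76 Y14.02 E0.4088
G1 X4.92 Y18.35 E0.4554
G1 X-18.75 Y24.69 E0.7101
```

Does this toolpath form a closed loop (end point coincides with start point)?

Start point (G0): (-23.67, 6.34). End point (last G1): the path does not return to the start — open.

no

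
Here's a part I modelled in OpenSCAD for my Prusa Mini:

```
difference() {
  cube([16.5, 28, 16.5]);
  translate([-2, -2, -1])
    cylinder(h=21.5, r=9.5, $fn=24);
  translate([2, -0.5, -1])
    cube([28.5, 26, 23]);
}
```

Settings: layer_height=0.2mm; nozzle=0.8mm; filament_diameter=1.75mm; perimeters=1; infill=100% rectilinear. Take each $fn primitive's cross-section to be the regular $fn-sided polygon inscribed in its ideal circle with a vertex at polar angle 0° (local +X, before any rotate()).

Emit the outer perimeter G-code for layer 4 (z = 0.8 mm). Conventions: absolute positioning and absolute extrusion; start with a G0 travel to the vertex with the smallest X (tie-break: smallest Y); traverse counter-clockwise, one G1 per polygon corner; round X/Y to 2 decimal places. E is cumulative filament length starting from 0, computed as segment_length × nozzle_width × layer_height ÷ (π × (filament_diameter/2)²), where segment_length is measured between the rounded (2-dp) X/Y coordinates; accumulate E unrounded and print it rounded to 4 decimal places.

At z = 0.8 mm: the 16.5×28 cube contributes its full rectangle; the cylinder at (-2, -2): section is a regular 24-gon, circumradius r=9.5; the 28.5×26 cube at (2, -0.5) contributes its full rectangle; Taking the first minus the rest: starting from the 16.5×28 cube, the r=9.5 cylinder at (-2, -2) partially overlaps it — only the 36.60 mm² overlap (of its 280.30 mm²) is removed, clipping the outline; the 28.5×26 cube at (2, -0.5) partially overlaps it — only the 347.02 mm² overlap (of its 741.00 mm²) is removed, clipping the outline — 1 connected region. The outline is a single polygon with 7 vertices. Extrusion per mm of travel: 0.8 × 0.2 / (π × 0.875²) = 0.066520. Accumulating E over each segment gives final E = 5.0124.

G0 X0.00 Y7.24 Z0.80
G1 X0.46 Y7.18 E0.0309
G1 X2.00 Y6.54 E0.1418
G1 X2.00 Y25.50 E1.4030
G1 X16.50 Y25.50 E2.3676
G1 X16.50 Y28.00 E2.5339
G1 X0.00 Y28.00 E3.6314
G1 X0.00 Y7.24 E5.0124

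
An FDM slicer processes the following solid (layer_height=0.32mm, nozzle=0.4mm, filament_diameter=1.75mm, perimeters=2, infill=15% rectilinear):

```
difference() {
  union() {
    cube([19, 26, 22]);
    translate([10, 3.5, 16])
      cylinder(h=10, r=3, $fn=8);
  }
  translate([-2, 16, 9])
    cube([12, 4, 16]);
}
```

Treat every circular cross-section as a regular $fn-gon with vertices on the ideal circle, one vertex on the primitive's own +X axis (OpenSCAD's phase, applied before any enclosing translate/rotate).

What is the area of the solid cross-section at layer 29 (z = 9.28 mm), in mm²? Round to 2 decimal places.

At z = 9.28 mm: the cube is present — its section is the full 19×26 rectangle (area 494.00 mm²); the cylinder at (10, 3.5) is absent (z outside [16, 26]); Taking the union: only the 19×26 cube is present, so the union is just that shape — area = 494.00 mm²; the cube at (-2, 16) is present — its section is the full 12×4 rectangle (area 48.00 mm²); After the difference (first − rest): starting from the result so far (494.00 mm²), the 12×4 cube at (-2, 16) partially overlaps it — only the 40.00 mm² overlap (of its 48.00 mm²) is removed, clipping the outline — area = 454.00 mm². Overall, the cross-section is a single solid region. Net area = 454.00 mm².

454.00 mm²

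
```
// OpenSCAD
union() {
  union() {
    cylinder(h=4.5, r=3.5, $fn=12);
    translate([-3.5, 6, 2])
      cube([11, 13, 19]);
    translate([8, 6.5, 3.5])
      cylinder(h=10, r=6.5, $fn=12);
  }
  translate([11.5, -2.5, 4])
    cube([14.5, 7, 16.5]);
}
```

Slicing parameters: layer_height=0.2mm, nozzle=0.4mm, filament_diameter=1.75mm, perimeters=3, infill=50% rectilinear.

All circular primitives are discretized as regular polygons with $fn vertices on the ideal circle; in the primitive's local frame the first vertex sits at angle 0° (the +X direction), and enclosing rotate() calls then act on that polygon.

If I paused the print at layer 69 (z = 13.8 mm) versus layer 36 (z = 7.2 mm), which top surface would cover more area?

Layer 69 (z = 13.8): the cylinder is not intersected at this z (z outside [0, 4.5]); the cube at (-3.5, 6) (footprint 11×13) is included at this height (area 143.00 mm²); the cylinder at (8, 6.5) is absent (z outside [3.5, 13.5]); Taking the union: only the 11×13 cube at (-3.5, 6) is present, so the union is just that shape — area = 143.00 mm²; the cube at (11.5, -2.5) is present — its section is the full 14.5×7 rectangle (area 101.50 mm²); Merging all regions: the 2 present regions are separate (no shared area or edge), so areas and boundary lengths simply add and each stays a separate island — area = 244.50 mm². So its area = 244.50 mm². Layer 36 (z = 7.2): the cylinder does not reach this height (z outside [0, 4.5]); the cube at (-3.5, 6) is present — its section is the full 11×13 rectangle (area 143.00 mm²); the r=6.5 cylinder at (8, 6.5) contributes a regular 12-gon of circumradius 6.5 (area = (12/2)·6.500²·sin(360°/12) = 126.75 mm²); Combining (union): the regions partially overlap — summed areas 269.75 mm² minus the doubly-counted overlap 31.44 mm² gives 238.31 mm² — area = 238.31 mm²; the cube at (11.5, -2.5) is present — its section is the full 14.5×7 rectangle (area 101.50 mm²); Combining (union): the regions partially overlap — summed areas 339.81 mm² minus the doubly-counted overlap 5.14 mm² gives 334.68 mm² — area = 334.68 mm². So its area = 334.68 mm². Layer 36 is larger (334.68 vs 244.50 mm²).

layer 36 (z = 7.2 mm)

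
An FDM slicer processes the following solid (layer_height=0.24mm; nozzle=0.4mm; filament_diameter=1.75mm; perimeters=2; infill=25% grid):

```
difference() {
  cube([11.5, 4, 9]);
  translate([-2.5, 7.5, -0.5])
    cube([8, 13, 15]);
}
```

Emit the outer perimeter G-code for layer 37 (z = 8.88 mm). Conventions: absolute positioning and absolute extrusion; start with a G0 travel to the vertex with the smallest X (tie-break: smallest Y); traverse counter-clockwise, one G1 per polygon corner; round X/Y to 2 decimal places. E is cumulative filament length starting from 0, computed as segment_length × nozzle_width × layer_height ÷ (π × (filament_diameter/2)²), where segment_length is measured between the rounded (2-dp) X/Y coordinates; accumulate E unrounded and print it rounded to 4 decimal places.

At z = 8.88 mm: the cube is present — its section is the full 11.5×4 rectangle; the cube at (-2.5, 7.5) is present — its section is the full 8×13 rectangle; Subtracting the remaining from the first: starting from the 11.5×4 cube, the 8×13 cube at (-2.5, 7.5) misses the remaining region (no effect) — 1 connected region. The outline is a single polygon with 4 vertices. Extrusion per mm of travel: 0.4 × 0.24 / (π × 0.875²) = 0.039912. Accumulating E over each segment gives final E = 1.2373.

G0 X0.00 Y0.00 Z8.88
G1 X11.50 Y0.00 E0.4590
G1 X11.50 Y4.00 E0.6186
G1 X0.00 Y4.00 E1.0776
G1 X0.00 Y0.00 E1.2373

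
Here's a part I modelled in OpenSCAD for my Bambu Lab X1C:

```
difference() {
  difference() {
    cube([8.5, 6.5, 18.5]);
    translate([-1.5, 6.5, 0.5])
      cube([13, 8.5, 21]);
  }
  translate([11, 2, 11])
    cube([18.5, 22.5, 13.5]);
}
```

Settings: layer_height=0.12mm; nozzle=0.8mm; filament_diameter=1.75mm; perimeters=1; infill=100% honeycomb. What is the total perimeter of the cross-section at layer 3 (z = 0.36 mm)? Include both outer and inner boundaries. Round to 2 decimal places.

At z = 0.36 mm: the cube (footprint 8.5×6.5) is included at this height (perimeter 30.00 mm); the cube at (-1.5, 6.5) is absent (z outside [0.5, 21.5]); Subtracting the remaining from the first: none of the subtracted shapes is present at this height, so the 8.5×6.5 cube is unchanged — boundary = 30.00 mm; the cube at (11, 2) does not reach this height (z outside [11, 24.5]); Taking the first minus the rest: none of the subtracted shapes is present at this height, so the result so far is unchanged — boundary = 30.00 mm. Overall, the cross-section is a single solid region. Total boundary length (outer) = 30.00 mm.

30.00 mm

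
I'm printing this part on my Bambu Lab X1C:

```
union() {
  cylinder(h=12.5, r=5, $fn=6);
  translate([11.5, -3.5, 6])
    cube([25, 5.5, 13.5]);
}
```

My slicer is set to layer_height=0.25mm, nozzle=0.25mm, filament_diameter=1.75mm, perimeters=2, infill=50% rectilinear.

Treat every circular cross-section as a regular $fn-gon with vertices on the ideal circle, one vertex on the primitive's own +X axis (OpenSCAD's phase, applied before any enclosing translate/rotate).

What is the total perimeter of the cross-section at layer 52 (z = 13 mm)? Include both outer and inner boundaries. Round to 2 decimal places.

61.00 mm

At z = 13 mm: the cylinder is not intersected at this z (z outside [0, 12.5]); the cube at (11.5, -3.5) (footprint 25×5.5) is included at this height (perimeter 61.00 mm); Merging all regions: only the 25×5.5 cube at (11.5, -3.5) is present, so the union is just that shape — boundary = 61.00 mm. Overall, the cross-section is a single solid region. Total boundary length (outer) = 61.00 mm.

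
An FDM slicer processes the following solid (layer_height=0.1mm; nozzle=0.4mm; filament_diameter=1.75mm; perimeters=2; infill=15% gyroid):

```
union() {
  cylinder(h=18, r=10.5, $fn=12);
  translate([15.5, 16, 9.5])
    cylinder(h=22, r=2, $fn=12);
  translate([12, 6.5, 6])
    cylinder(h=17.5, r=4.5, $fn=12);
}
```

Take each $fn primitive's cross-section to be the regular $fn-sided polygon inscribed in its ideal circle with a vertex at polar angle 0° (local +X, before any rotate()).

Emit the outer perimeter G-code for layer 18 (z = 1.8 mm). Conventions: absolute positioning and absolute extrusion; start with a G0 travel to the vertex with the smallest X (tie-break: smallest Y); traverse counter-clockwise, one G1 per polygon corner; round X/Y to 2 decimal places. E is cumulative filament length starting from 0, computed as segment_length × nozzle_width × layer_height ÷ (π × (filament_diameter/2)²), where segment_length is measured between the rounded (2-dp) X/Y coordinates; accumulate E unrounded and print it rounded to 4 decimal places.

At z = 1.8 mm: the r=10.5 cylinder contributes a regular 12-gon of circumradius 10.5; the cylinder at (15.5, 16) does not reach this height (z outside [9.5, 31.5]); the cylinder at (12, 6.5) is not intersected at this z (z outside [6, 23.5]); Merging all regions: only the r=10.5 cylinder is present, so the union is just that shape — 1 connected region. The outline is a single polygon with 12 vertices. Extrusion per mm of travel: 0.4 × 0.1 / (π × 0.875²) = 0.016630. Accumulating E over each segment gives final E = 1.0845.

G0 X-10.50 Y0.00 Z1.80
G1 X-9.09 Y-5.25 E0.0904
G1 X-5.25 Y-9.09 E0.1807
G1 X0.00 Y-10.50 E0.2711
G1 X5.25 Y-9.09 E0.3615
G1 X9.09 Y-5.25 E0.4518
G1 X10.50 Y0.00 E0.5422
G1 X9.09 Y5.25 E0.6326
G1 X5.25 Y9.09 E0.7229
G1 X0.00 Y10.50 E0.8133
G1 X-5.25 Y9.09 E0.9037
G1 X-9.09 Y5.25 E0.9941
G1 X-10.50 Y0.00 E1.0845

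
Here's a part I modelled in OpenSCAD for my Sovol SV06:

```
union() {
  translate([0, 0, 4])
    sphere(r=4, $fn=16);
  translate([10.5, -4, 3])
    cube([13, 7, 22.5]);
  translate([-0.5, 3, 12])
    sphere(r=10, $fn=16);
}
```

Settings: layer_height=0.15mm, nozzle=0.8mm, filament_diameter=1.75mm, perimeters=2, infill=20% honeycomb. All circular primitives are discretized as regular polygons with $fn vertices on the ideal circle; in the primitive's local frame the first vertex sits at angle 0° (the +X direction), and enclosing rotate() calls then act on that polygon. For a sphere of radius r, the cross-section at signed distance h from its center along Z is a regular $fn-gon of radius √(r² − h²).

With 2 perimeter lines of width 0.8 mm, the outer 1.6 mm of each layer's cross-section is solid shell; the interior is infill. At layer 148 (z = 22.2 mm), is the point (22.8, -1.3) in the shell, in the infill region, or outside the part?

shell

At z = 22.2 mm: the sphere does not reach this height (|z−center|=18.200 > r=4); the cube at (10.5, -4) (footprint 13×7) is included at this height; the sphere at (-0.5, 3) does not reach this height (|z−center|=10.200 > r=10); Merging all regions: only the 13×7 cube at (10.5, -4) is present, so the union is just that shape — 1 connected region. Overall, the cross-section is a single solid region. The nearest boundary edge runs (23.50, -4.00)→(23.50, 3.00); distance from the point to it = 0.70 mm. The point is inside the cross-section, 0.70 mm from the nearest boundary — within the 1.6 mm shell band (2 × 0.8).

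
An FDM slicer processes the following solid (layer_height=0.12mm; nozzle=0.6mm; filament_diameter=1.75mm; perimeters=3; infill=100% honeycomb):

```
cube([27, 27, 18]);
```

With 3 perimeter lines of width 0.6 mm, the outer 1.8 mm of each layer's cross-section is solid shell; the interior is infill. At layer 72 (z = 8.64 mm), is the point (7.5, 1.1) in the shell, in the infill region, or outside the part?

At z = 8.64 mm: the cube is present — its section is the full 27×27 rectangle. Overall, the cross-section is a single solid region. The nearest boundary edge runs (0.00, 0.00)→(27.00, 0.00); distance from the point to it = 1.10 mm. The point is inside the cross-section, 1.10 mm from the nearest boundary — within the 1.8 mm shell band (3 × 0.6).

shell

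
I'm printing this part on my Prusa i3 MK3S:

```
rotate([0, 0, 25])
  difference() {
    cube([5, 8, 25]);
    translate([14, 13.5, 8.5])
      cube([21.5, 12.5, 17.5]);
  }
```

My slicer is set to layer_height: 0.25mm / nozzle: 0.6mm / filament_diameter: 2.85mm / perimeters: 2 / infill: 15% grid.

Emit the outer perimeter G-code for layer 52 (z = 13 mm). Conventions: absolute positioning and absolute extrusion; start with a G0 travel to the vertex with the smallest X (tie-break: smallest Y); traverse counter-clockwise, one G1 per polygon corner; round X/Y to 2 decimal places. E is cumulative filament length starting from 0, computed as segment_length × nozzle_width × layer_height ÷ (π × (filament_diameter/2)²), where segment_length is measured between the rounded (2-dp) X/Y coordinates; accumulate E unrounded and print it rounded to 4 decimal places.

G0 X-3.38 Y7.25 Z13.00
G1 X0.00 Y0.00 E0.1881
G1 X4.53 Y2.11 E0.3056
G1 X1.15 Y9.36 E0.4937
G1 X-3.38 Y7.25 E0.6112

At z = 13 mm: the cube (footprint 5×8) is included at this height; the cube at (14, 13.5) (footprint 21.5×12.5) is included at this height; Taking the first minus the rest: starting from the 5×8 cube, the 21.5×12.5 cube at (14, 13.5) misses the remaining region (no effect) — 1 connected region; (rotated 25° about Z; rotation is an isometry so areas/perimeters/island counts are preserved). The outline is a single polygon with 4 vertices. Extrusion per mm of travel: 0.6 × 0.25 / (π × 1.425²) = 0.023513. Accumulating E over each segment gives final E = 0.6112.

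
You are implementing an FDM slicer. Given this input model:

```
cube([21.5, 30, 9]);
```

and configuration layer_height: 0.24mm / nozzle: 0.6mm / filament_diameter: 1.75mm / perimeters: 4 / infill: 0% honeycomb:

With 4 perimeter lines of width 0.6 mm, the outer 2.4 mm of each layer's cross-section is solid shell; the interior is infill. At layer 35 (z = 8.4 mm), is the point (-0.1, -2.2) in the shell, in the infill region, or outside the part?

outside

At z = 8.4 mm: the 21.5×30 cube contributes its full rectangle. Overall, the cross-section is a single solid region. The nearest boundary edge runs (0.00, 0.00)→(21.50, 0.00); distance from the point to it = 2.20 mm. The point is not inside any of the regions above, so it lies outside the cross-section (2.20 mm from the nearest boundary).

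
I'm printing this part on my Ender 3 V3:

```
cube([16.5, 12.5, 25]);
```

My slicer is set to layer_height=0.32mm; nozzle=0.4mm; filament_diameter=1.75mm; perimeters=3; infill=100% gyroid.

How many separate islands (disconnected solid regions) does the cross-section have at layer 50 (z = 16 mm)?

At z = 16 mm: the 16.5×12.5 cube contributes its full rectangle. Overall, the cross-section is a single solid region. Island count = 1.

1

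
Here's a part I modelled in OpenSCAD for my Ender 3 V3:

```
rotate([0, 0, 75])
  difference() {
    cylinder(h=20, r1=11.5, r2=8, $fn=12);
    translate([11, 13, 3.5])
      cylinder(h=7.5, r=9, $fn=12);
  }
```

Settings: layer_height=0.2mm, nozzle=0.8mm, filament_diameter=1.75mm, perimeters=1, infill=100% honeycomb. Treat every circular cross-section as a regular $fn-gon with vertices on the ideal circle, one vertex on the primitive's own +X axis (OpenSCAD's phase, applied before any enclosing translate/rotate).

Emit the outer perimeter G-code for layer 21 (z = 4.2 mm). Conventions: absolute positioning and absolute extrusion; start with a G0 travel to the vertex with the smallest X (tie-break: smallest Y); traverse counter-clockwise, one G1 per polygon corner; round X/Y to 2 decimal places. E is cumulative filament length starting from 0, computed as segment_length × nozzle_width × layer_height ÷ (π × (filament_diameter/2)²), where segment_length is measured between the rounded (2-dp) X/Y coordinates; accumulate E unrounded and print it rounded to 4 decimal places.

G0 X-10.40 Y-2.79 Z4.20
G1 X-7.61 Y-7.61 E0.3705
G1 X-2.79 Y-10.40 E0.7409
G1 X2.79 Y-10.40 E1.1121
G1 X7.61 Y-7.61 E1.4826
G1 X10.40 Y-2.79 E1.8531
G1 X10.40 Y2.79 E2.2242
G1 X7.61 Y7.61 E2.5947
G1 X2.79 Y10.40 E2.9652
G1 X-1.75 Y10.40 E3.2672
G1 X-3.35 Y7.63 E3.4800
G1 X-7.38 Y5.30 E3.7896
G1 X-8.95 Y5.30 E3.8941
G1 X-10.40 Y2.79 E4.0869
G1 X-10.40 Y-2.79 E4.4581

At z = 4.2 mm: the cone (r1=11.5→r2=8) has section circumradius 10.765 here — a regular 12-gon; the cylinder at (11, 13): section is a regular 12-gon, circumradius r=9; Subtracting the remaining from the first: starting from the cone, the r=9 cylinder at (11, 13) partially overlaps it — only the 14.11 mm² overlap (of its 243.00 mm²) is removed, clipping the outline — 1 connected region; (whole slice rotated 75° about Z — lengths, areas and connectivity unchanged). The outline is a single polygon with 14 vertices. Extrusion per mm of travel: 0.8 × 0.2 / (π × 0.875²) = 0.066520. Accumulating E over each segment gives final E = 4.4581.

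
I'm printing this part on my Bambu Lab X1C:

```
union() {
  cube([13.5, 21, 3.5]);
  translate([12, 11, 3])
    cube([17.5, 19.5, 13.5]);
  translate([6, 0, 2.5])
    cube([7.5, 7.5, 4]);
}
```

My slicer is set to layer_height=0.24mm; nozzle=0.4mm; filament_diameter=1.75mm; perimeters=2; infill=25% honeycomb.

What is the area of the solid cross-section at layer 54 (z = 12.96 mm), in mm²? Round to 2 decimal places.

At z = 12.96 mm: the cube is absent (z outside [0, 3.5]); the cube at (12, 11) (footprint 17.5×19.5) is included at this height (area 341.25 mm²); the cube at (6, 0) does not reach this height (z outside [2.5, 6.5]); Combining (union): only the 17.5×19.5 cube at (12, 11) is present, so the union is just that shape — area = 341.25 mm². Overall, the cross-section is a single solid region. Net area = 341.25 mm².

341.25 mm²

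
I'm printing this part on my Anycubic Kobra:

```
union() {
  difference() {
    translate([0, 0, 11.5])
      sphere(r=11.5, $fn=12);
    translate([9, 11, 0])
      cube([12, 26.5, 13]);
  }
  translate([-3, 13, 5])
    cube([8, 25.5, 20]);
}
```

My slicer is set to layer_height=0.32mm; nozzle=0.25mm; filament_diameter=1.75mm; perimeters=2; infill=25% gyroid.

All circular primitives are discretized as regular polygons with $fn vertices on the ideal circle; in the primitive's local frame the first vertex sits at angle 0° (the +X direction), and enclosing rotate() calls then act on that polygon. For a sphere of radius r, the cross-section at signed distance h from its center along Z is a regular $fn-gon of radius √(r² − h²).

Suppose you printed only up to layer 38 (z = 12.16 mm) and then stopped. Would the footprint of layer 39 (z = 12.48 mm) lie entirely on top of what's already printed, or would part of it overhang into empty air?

Compare the two slices. At z = 12.16: the r=11.5 sphere slices to a regular 12-gon of circumradius 11.481 (√(r²−h²) with h=0.66 from center) (area = (12/2)·11.481²·sin(360°/12) = 395.44 mm²); the cube at (9, 11) is present — its section is the full 12×26.5 rectangle (area 318.00 mm²); After the difference (first − rest): starting from the r=11.5 sphere (395.44 mm²), the 12×26.5 cube at (9, 11) misses the remaining region (no effect) — area = 395.44 mm²; the cube at (-3, 13) (footprint 8×25.5) is included at this height (area 204.00 mm²); Combining (union): the 2 present regions are separate (no shared area or edge), so areas and boundary lengths simply add and each stays a separate island — area = 599.44 mm². At z = 12.48: the r=11.5 sphere contributes a regular 12-gon of circumradius √(11.5²−0.98²) = 11.458 (area = (12/2)·11.458²·sin(360°/12) = 393.87 mm²); the cube at (9, 11) (footprint 12×26.5) is included at this height (area 318.00 mm²); Taking the first minus the rest: starting from the r=11.5 sphere (393.87 mm²), the 12×26.5 cube at (9, 11) misses the remaining region (no effect) — area = 393.87 mm²; the 8×25.5 cube at (-3, 13) contributes its full rectangle (area 204.00 mm²); Merging all regions: the 2 present regions are separate (no shared area or edge), so areas and boundary lengths simply add and each stays a separate island — area = 597.87 mm². Checking containment: the cross-section at z = 12.48 is a subset of the cross-section at z = 12.16.

entirely on top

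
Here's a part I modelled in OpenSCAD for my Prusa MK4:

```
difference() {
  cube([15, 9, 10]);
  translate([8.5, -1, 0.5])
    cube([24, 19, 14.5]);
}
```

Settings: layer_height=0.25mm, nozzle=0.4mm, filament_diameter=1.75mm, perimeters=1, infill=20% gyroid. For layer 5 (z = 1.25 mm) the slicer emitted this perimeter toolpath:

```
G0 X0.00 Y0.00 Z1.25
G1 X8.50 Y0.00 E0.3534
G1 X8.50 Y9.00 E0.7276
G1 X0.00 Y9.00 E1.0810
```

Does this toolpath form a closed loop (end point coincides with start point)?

Start point (G0): (0.00, 0.00). End point (last G1): the path does not return to the start — open.

no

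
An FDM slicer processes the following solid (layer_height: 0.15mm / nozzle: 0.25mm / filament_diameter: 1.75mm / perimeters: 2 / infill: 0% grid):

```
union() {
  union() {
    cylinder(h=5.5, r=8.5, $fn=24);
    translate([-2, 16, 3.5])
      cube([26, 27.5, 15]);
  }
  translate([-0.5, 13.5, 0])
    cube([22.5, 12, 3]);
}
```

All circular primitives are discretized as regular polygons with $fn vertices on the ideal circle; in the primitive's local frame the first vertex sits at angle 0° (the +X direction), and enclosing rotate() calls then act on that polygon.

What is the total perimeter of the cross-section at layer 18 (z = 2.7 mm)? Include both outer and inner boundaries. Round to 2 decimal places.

At z = 2.7 mm: the r=8.5 cylinder contributes a regular 24-gon of circumradius 8.5 (perimeter = 2·24·8.500·sin(180°/24) = 53.25 mm); the cube at (-2, 16) is absent (z outside [3.5, 18.5]); Combining (union): only the r=8.5 cylinder is present, so the union is just that shape — boundary = 53.25 mm; the cube at (-0.5, 13.5) (footprint 22.5×12) is included at this height (perimeter 69.00 mm); Combining (union): the 2 present regions are separate (no shared area or edge), so areas and boundary lengths simply add and each stays a separate island — boundary = 122.25 mm. Overall, the cross-section has 2 separate islands. Total boundary length (outer) = 122.25 mm.

122.25 mm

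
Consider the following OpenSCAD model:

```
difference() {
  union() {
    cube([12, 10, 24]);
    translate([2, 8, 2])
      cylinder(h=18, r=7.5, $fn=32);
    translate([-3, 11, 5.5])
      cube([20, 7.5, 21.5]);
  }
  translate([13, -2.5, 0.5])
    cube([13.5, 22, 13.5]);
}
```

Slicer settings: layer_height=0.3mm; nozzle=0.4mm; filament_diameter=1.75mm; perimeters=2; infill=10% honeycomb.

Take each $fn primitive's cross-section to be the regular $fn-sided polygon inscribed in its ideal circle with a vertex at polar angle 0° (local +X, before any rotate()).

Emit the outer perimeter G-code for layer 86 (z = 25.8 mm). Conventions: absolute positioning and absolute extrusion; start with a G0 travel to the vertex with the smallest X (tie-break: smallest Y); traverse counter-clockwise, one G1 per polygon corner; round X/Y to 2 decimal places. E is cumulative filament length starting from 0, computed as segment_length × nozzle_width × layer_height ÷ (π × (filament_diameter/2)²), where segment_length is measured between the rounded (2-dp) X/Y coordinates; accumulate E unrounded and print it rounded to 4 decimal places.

G0 X-3.00 Y11.00 Z25.80
G1 X17.00 Y11.00 E0.9978
G1 X17.00 Y18.50 E1.3720
G1 X-3.00 Y18.50 E2.3698
G1 X-3.00 Y11.00 E2.7440

At z = 25.8 mm: the cube is not intersected at this z (z outside [0, 24]); the cylinder at (2, 8) does not reach this height (z outside [2, 20]); the cube at (-3, 11) (footprint 20×7.5) is included at this height; Taking the union: only the 20×7.5 cube at (-3, 11) is present, so the union is just that shape — 1 connected region; the cube at (13, -2.5) does not reach this height (z outside [0.5, 14]); After the difference (first − rest): none of the subtracted shapes is present at this height, so the result so far is unchanged — 1 connected region. The outline is a single polygon with 4 vertices. Extrusion per mm of travel: 0.4 × 0.3 / (π × 0.875²) = 0.049890. Accumulating E over each segment gives final E = 2.7440.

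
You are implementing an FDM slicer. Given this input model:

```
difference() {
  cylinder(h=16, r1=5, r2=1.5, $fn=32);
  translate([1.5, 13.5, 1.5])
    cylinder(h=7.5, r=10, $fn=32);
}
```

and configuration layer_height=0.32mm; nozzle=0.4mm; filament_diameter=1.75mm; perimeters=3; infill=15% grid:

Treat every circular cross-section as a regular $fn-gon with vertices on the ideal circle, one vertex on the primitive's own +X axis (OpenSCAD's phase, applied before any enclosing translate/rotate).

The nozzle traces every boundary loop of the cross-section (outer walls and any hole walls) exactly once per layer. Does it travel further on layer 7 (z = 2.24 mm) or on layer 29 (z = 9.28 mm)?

layer 7 (z = 2.24 mm)

Layer 7 (z = 2.24): the cone: at t=0.140 of its height the radius interpolates to r₁+(r₂−r₁)t = 4.510, giving a regular 32-gon of that circumradius (perimeter = 2·32·4.510·sin(180°/32) = 28.29 mm); the cylinder at (1.5, 13.5): section is a regular 32-gon, circumradius r=10 (perimeter = 2·32·10.000·sin(180°/32) = 62.73 mm); After the difference (first − rest): starting from the cone, the r=10 cylinder at (1.5, 13.5) partially overlaps it — only the 2.69 mm² overlap (of its 312.14 mm²) is removed, clipping the outline — boundary = 28.12 mm. So its perimeter = 28.12 mm. Layer 29 (z = 9.28): the cone contributes a regular 32-gon of circumradius 2.970 (interpolated between r1=5 and r2=1.5 at t=0.580) (perimeter = 2·32·2.970·sin(180°/32) = 18.63 mm); the cylinder at (1.5, 13.5) is absent (z outside [1.5, 9]); After the difference (first − rest): none of the subtracted shapes is present at this height, so the cone is unchanged — boundary = 18.63 mm. So its perimeter = 18.63 mm. Layer 7 is larger (28.12 vs 18.63 mm).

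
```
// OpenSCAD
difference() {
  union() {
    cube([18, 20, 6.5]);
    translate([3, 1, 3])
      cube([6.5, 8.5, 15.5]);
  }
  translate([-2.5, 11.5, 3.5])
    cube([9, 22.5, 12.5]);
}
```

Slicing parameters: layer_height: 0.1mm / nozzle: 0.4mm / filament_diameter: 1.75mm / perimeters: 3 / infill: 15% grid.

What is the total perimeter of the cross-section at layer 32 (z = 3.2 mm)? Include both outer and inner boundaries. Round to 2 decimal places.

76.00 mm

At z = 3.2 mm: the 18×20 cube contributes its full rectangle (perimeter 76.00 mm); the cube at (3, 1) (footprint 6.5×8.5) is included at this height (perimeter 30.00 mm); Combining (union): the 6.5×8.5 cube at (3, 1) lies entirely inside the 18×20 cube, so the union is just the 18×20 cube — boundary = 76.00 mm; the cube at (-2.5, 11.5) does not reach this height (z outside [3.5, 16]); After the difference (first − rest): none of the subtracted shapes is present at this height, so that combined region is unchanged — boundary = 76.00 mm. Overall, the cross-section is a single solid region. Total boundary length (outer) = 76.00 mm.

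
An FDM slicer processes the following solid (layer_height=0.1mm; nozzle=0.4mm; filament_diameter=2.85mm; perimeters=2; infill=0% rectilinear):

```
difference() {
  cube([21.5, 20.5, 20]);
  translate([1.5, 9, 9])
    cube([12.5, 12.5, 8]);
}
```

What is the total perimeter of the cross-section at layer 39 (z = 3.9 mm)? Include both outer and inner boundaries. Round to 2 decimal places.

At z = 3.9 mm: the cube (footprint 21.5×20.5) is included at this height (perimeter 84.00 mm); the cube at (1.5, 9) is not intersected at this z (z outside [9, 17]); Taking the first minus the rest: none of the subtracted shapes is present at this height, so the 21.5×20.5 cube is unchanged — boundary = 84.00 mm. Overall, the cross-section is a single solid region. Total boundary length (outer) = 84.00 mm.

84.00 mm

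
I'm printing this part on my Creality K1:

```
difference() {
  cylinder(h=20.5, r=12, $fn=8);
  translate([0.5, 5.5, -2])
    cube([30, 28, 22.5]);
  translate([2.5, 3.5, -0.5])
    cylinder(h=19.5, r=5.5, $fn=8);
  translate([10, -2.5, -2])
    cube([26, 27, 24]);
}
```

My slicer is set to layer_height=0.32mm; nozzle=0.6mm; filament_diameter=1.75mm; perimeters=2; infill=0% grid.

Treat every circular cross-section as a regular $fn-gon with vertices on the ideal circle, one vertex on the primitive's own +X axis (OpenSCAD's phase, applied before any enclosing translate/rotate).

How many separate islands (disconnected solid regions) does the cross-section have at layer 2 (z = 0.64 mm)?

1

At z = 0.64 mm: the r=12 cylinder gives a regular 8-gon of circumradius 12 (constant along its height); the cube at (0.5, 5.5) is present — its section is the full 30×28 rectangle; the cylinder at (2.5, 3.5): section is a regular 8-gon, circumradius r=5.5; the cube at (10, -2.5) is present — its section is the full 26×27 rectangle; Taking the first minus the rest: starting from the r=12 cylinder, the 30×28 cube at (0.5, 5.5) partially overlaps it — only the 38.89 mm² overlap (of its 840.00 mm²) is removed, clipping the outline; the r=5.5 cylinder at (2.5, 3.5) partially overlaps it — only the 68.17 mm² overlap (of its 85.56 mm²) is removed, clipping the outline; the 26×27 cube at (10, -2.5) partially overlaps it — only the 8.53 mm² overlap (of its 702.00 mm²) is removed, clipping the outline — 1 connected region. Overall, the cross-section is a single solid region. Island count = 1.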